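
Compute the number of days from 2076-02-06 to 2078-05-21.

835

February 2076: 29 − 6 = 23 days remain (2076 is a leap year, so February has 29 days).
Then 26 full months totalling 791 days.
May 1–21, 2078: 21 days.
Total: 23 + 791 + 21 = 835 days.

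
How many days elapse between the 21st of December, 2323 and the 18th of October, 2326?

1032

Day-of-year of December 21, 2323: 355.
Day-of-year of October 18, 2326: 291.
2323 has 365 days, so 365 − 355 = 10 days remain in 2323.
Full years: 2324: 366; 2325: 365. Sum = 731.
Total: 10 + 731 + 291 = 1032 days.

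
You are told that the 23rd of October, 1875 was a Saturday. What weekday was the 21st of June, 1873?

Count forward from the earlier date (June 21, 1873) to the later (October 23, 1875):
Day-of-year of June 21, 1873: 172.
Day-of-year of October 23, 1875: 296.
1873 has 365 days, so 365 − 172 = 193 days remain in 1873.
Full years: 1874: 365. Sum = 365.
Total: 193 + 365 + 296 = 854 days.
854 is a multiple of 7, so the 21st of June, 1873 falls on the same weekday: Saturday.

Saturday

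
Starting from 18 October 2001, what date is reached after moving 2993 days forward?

28 December 2009

Count 2993 days after October 18, 2001:
Day-of-year of October 18, 2001: 291.
Day-of-year of December 28, 2009: 362.
2001 has 365 days, so 365 − 291 = 74 days remain in 2001.
Full years 2002–2008: 5 common + 2 leap = 5×365 + 2×366 = 2557 days.
Total: 74 + 2557 + 362 = 2993 days.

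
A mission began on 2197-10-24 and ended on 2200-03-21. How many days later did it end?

878

October 24, 2197 → October 24, 2198: 365 days.
October 24, 2198 → October 24, 2199: 365 days.
October 2199: 31 − 24 = 7 days remain.
Then November (30), December (31), January (31), February 2200 (28): 30 + 31 + 31 + 28 = 120 days.
March 1–21, 2200: 21 days.
Residual: 148 days.
Total: 878 days.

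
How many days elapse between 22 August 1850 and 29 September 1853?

1134

August 22, 1850 → August 22, 1851: 365 days.
August 22, 1851 → August 22, 1852: 366 days (1852 is a leap year).
August 22, 1852 → August 22, 1853: 365 days.
August 1853: 31 − 22 = 9 days remain.
September 1–29, 1853: 29 days.
Residual: 38 days.
Total: 1134 days.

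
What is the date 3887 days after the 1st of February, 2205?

the 24th of September, 2215

Count 3887 days after February 1, 2205:
From February 1, 2205 to February 1, 2215: 10 years, of which 2 contain a Feb 29 — 8×365 + 2×366 = 3652 days.
February 2215: 28 − 1 = 27 days remain (2215 is not a leap year, so February has 28 days).
Then March (31), April (30), May (31), June (30), July (31), August (31): 31 + 30 + 31 + 30 + 31 + 31 = 184 days.
September 1–24, 2215: 24 days.
Residual: 235 days.
Total: 3887 days.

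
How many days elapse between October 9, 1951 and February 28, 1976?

8908

From October 9, 1951 to October 9, 1975: 24 years, of which 6 contain a Feb 29 — 18×365 + 6×366 = 8766 days.
October 1975: 31 − 9 = 22 days remain.
Then November (30), December (31), January (31): 30 + 31 + 31 = 92 days.
February 1–28, 1976: 28 days (1976 is a leap year).
Residual: 142 days.
Total: 8908 days.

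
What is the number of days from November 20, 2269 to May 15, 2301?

From November 20, 2269 to November 20, 2300: 31 years, of which 7 contain a Feb 29 — 24×365 + 7×366 = 11322 days.
(2300 is not a leap year (divisible by 100 but not 400).)
November 2300: 30 − 20 = 10 days remain.
Then December (31), January (31), February 2301 (28), March (31), April (30): 31 + 31 + 28 + 31 + 30 = 151 days.
May 1–15, 2301: 15 days.
Residual: 176 days.
Total: 11498 days.

11498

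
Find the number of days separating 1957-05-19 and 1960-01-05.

961

Day-of-year of May 19, 1957: 139.
Day-of-year of January 5, 1960: 5.
1957 has 365 days, so 365 − 139 = 226 days remain in 1957.
Full years: 1958: 365; 1959: 365. Sum = 730.
Total: 226 + 730 + 5 = 961 days.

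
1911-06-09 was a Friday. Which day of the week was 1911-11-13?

June 1911: 30 − 9 = 21 days remain.
Then July (31), August (31), September (30), October (31): 31 + 31 + 30 + 31 = 123 days.
November 1–13, 1911: 13 days.
Total: 21 + 123 + 13 = 157 days.
157 mod 7 = 3, so 3 days after Friday is Monday.

Monday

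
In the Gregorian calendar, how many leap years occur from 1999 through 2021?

6

Years divisible by 4 in [1999, 2021]: 2000, 2004, 2008, 2012, 2016, 2020.
2000 is divisible by 400, so still leap.
No century exceptions apply. Count: 6.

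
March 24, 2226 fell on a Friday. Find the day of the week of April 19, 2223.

Saturday

Count forward from the earlier date (April 19, 2223) to the later (March 24, 2226):
Day-of-year of April 19, 2223: 109.
Day-of-year of March 24, 2226: 83.
2223 has 365 days, so 365 − 109 = 256 days remain in 2223.
Full years: 2224: 366; 2225: 365. Sum = 731.
Total: 256 + 731 + 83 = 1070 days.
1070 mod 7 = 6, so 6 days before Friday is Saturday.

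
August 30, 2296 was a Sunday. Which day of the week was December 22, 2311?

Friday

Day-of-year of August 30, 2296: 243.
Day-of-year of December 22, 2311: 356.
2296 has 366 days, so 366 − 243 = 123 days remain in 2296.
Full years 2297–2310: 12 common + 2 leap = 12×365 + 2×366 = 5112 days.
Total: 123 + 5112 + 356 = 5591 days.
5591 mod 7 = 5, so 5 days after Sunday is Friday.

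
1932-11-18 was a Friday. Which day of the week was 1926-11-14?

Sunday

Count forward from the earlier date (November 14, 1926) to the later (November 18, 1932):
November 14, 1926 → November 14, 1927: 365 days.
November 14, 1927 → November 14, 1928: 366 days (1928 is a leap year).
November 14, 1928 → November 14, 1929: 365 days.
November 14, 1929 → November 14, 1930: 365 days.
November 14, 1930 → November 14, 1931: 365 days.
November 14, 1931 → November 14, 1932: 366 days (1932 is a leap year).
Within November 1932: 18 − 14 = 4 days.
Total: 2196 days.
2196 mod 7 = 5, so 5 days before Friday is Sunday.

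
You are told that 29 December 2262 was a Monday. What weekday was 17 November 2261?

Sunday

Count forward from the earlier date (November 17, 2261) to the later (December 29, 2262):
Day-of-year of November 17, 2261: 321.
Day-of-year of December 29, 2262: 363.
2261 has 365 days, so 365 − 321 = 44 days remain in 2261.
Total: 44 + 363 = 407 days.
407 mod 7 = 1, so 1 day before Monday is Sunday.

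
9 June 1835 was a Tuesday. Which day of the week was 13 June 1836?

Monday

June 9, 1835 → June 9, 1836: 366 days (1836 is a leap year).
Within June 1836: 13 − 9 = 4 days.
Total: 370 days.
370 mod 7 = 6, so 6 days after Tuesday is Monday.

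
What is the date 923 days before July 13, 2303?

January 1, 2301

Count 923 days before July 13, 2303:
Day-of-year of January 1, 2301: 1.
Day-of-year of July 13, 2303: 194.
2301 has 365 days, so 365 − 1 = 364 days remain in 2301.
Full years: 2302: 365. Sum = 365.
Total: 364 + 365 + 194 = 923 days.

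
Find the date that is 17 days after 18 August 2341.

4 September 2341

Count 17 days after August 18, 2341:
August 2341: 31 − 18 = 13 days remain.
September 1–4, 2341: 4 days.
Total: 13 + 4 = 17 days.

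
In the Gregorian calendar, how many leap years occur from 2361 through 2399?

Years divisible by 4 in [2361, 2399]: 2364, 2368, 2372, 2376, 2380, 2384, 2388, 2392, 2396.
No century exceptions apply. Count: 9.

9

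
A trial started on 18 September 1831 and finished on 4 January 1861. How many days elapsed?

Day-of-year of September 18, 1831: 261.
Day-of-year of January 4, 1861: 4.
1831 has 365 days, so 365 − 261 = 104 days remain in 1831.
Full years 1832–1860: 21 common + 8 leap = 21×365 + 8×366 = 10593 days.
Total: 104 + 10593 + 4 = 10701 days.

10701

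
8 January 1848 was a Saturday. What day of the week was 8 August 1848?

Tuesday

January 1848: 31 − 8 = 23 days remain.
Then February 1848 (29), March (31), April (30), May (31), June (30), July (31): 29 + 31 + 30 + 31 + 30 + 31 = 182 days.
August 1–8, 1848: 8 days.
Total: 23 + 182 + 8 = 213 days.
213 mod 7 = 3, so 3 days after Saturday is Tuesday.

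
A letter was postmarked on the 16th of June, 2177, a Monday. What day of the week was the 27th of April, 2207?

Day-of-year of June 16, 2177: 167.
Day-of-year of April 27, 2207: 117.
2177 has 365 days, so 365 − 167 = 198 days remain in 2177.
Full years 2178–2206: 23 common + 6 leap = 23×365 + 6×366 = 10591 days.
Total: 198 + 10591 + 117 = 10906 days.
10906 is a multiple of 7, so the 27th of April, 2207 falls on the same weekday: Monday.

Monday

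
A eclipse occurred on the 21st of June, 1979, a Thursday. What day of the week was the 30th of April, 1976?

Friday

Count forward from the earlier date (April 30, 1976) to the later (June 21, 1979):
April 30, 1976 → April 30, 1977: 365 days.
April 30, 1977 → April 30, 1978: 365 days.
April 30, 1978 → April 30, 1979: 365 days.
April 1979: 30 − 30 = 0 days remain.
Then May (31): 31 days.
June 1–21, 1979: 21 days.
Residual: 52 days.
Total: 1147 days.
1147 mod 7 = 6, so 6 days before Thursday is Friday.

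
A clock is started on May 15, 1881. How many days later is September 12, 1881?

May 1881: 31 − 15 = 16 days remain.
Then June (30), July (31), August (31): 30 + 31 + 31 = 92 days.
September 1–12, 1881: 12 days.
Total: 16 + 92 + 12 = 120 days.

120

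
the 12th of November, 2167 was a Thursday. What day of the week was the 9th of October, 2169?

Monday

November 12, 2167 → November 12, 2168: 366 days (2168 is a leap year).
November 2168: 30 − 12 = 18 days remain.
Then 10 full months totalling 304 days.
October 1–9, 2169: 9 days.
Residual: 331 days.
Total: 697 days.
697 mod 7 = 4, so 4 days after Thursday is Monday.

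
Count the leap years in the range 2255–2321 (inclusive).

16

Years divisible by 4: 2256, 2260, …, 2320 — 17 in all.
Of these, 2300 is divisible by 100 but not 400, so not leap.
Leap years: 17 − 1 = 16.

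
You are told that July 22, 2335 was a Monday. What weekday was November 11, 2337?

July 22, 2335 → July 22, 2336: 366 days (2336 is a leap year).
July 22, 2336 → July 22, 2337: 365 days.
July 2337: 31 − 22 = 9 days remain.
Then August (31), September (30), October (31): 31 + 30 + 31 = 92 days.
November 1–11, 2337: 11 days.
Residual: 112 days.
Total: 843 days.
843 mod 7 = 3, so 3 days after Monday is Thursday.

Thursday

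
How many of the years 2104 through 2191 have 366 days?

22

Years divisible by 4: 2104, 2108, …, 2188 — 22 in all.
No century exceptions apply. Count: 22.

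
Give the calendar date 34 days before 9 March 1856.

4 February 1856

Count 34 days before March 9, 1856:
February 1856: 29 − 4 = 25 days remain (1856 is a leap year, so February has 29 days).
March 1–9, 1856: 9 days.
Total: 25 + 9 = 34 days.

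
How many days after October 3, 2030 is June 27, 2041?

3920

From October 3, 2030 to October 3, 2040: 10 years, of which 3 contain a Feb 29 — 7×365 + 3×366 = 3653 days.
October 2040: 31 − 3 = 28 days remain.
Then November (30), December (31), January (31), February 2041 (28), March (31), April (30), May (31): 30 + 31 + 31 + 28 + 31 + 30 + 31 = 212 days.
June 1–27, 2041: 27 days.
Residual: 267 days.
Total: 3920 days.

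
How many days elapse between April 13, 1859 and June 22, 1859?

70

April 1859: 30 − 13 = 17 days remain.
Then May (31): 31 days.
June 1–22, 1859: 22 days.
Total: 17 + 31 + 22 = 70 days.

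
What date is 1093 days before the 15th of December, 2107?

the 17th of December, 2104

Count 1093 days before December 15, 2107:
Day-of-year of December 17, 2104: 352.
Day-of-year of December 15, 2107: 349.
2104 has 366 days, so 366 − 352 = 14 days remain in 2104.
Full years: 2105: 365; 2106: 365. Sum = 730.
Total: 14 + 730 + 349 = 1093 days.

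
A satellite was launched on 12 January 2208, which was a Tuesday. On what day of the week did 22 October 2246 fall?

Day-of-year of January 12, 2208: 12.
Day-of-year of October 22, 2246: 295.
2208 has 366 days, so 366 − 12 = 354 days remain in 2208.
Full years 2209–2245: 28 common + 9 leap = 28×365 + 9×366 = 13514 days.
Total: 354 + 13514 + 295 = 14163 days.
14163 mod 7 = 2, so 2 days after Tuesday is Thursday.

Thursday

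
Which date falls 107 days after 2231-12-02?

2232-03-18

Count 107 days after December 2, 2231:
December 2231: 31 − 2 = 29 days remain.
Then January (31), February 2232 (29): 31 + 29 = 60 days.
March 1–18, 2232: 18 days.
Residual: 107 days.
Total: 107 days.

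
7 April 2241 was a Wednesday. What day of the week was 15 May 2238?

Count forward from the earlier date (May 15, 2238) to the later (April 7, 2241):
May 15, 2238 → May 15, 2239: 365 days.
May 15, 2239 → May 15, 2240: 366 days (2240 is a leap year).
May 2240: 31 − 15 = 16 days remain.
Then 10 full months totalling 304 days.
April 1–7, 2241: 7 days.
Residual: 327 days.
Total: 1058 days.
1058 mod 7 = 1, so 1 day before Wednesday is Tuesday.

Tuesday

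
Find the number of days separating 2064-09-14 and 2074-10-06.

From September 14, 2064 to September 14, 2074: 10 years, of which 2 contain a Feb 29 — 8×365 + 2×366 = 3652 days.
September 2074: 30 − 14 = 16 days remain.
October 1–6, 2074: 6 days.
Residual: 22 days.
Total: 3674 days.

3674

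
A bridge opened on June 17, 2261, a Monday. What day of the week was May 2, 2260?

Wednesday

Count forward from the earlier date (May 2, 2260) to the later (June 17, 2261):
May 2, 2260 → May 2, 2261: 365 days.
May 2261: 31 − 2 = 29 days remain.
June 1–17, 2261: 17 days.
Residual: 46 days.
Total: 411 days.
411 mod 7 = 5, so 5 days before Monday is Wednesday.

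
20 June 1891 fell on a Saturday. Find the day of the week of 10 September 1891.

June 1891: 30 − 20 = 10 days remain.
Then July (31), August (31): 31 + 31 = 62 days.
September 1–10, 1891: 10 days.
Total: 10 + 62 + 10 = 82 days.
82 mod 7 = 5, so 5 days after Saturday is Thursday.

Thursday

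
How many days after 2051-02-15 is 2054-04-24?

1164

February 15, 2051 → February 15, 2052: 365 days.
February 15, 2052 → February 15, 2053: 366 days (2052 is a leap year).
February 15, 2053 → February 15, 2054: 365 days.
February 2054: 28 − 15 = 13 days remain (2054 is not a leap year, so February has 28 days).
Then March (31): 31 days.
April 1–24, 2054: 24 days.
Residual: 68 days.
Total: 1164 days.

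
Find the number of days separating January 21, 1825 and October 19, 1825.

January 1825: 31 − 21 = 10 days remain.
Then February 1825 (28), March (31), April (30), May (31), June (30), July (31), August (31), September (30): 28 + 31 + 30 + 31 + 30 + 31 + 31 + 30 = 242 days.
October 1–19, 1825: 19 days.
Total: 10 + 242 + 19 = 271 days.

271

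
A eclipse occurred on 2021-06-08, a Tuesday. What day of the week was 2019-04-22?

Count forward from the earlier date (April 22, 2019) to the later (June 8, 2021):
April 22, 2019 → April 22, 2020: 366 days (2020 is a leap year).
April 22, 2020 → April 22, 2021: 365 days.
April 2021: 30 − 22 = 8 days remain.
Then May (31): 31 days.
June 1–8, 2021: 8 days.
Residual: 47 days.
Total: 778 days.
778 mod 7 = 1, so 1 day before Tuesday is Monday.

Monday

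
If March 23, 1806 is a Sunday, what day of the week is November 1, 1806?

Saturday

March 1806: 31 − 23 = 8 days remain.
Then April (30), May (31), June (30), July (31), August (31), September (30), October (31): 30 + 31 + 30 + 31 + 31 + 30 + 31 = 214 days.
November 1, 1806: 1 day.
Total: 8 + 214 + 1 = 223 days.
223 mod 7 = 6, so 6 days after Sunday is Saturday.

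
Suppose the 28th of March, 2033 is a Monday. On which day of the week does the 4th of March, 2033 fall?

Count forward from the earlier date (March 4, 2033) to the later (March 28, 2033):
Within March 2033: 28 − 4 = 24 days.
24 mod 7 = 3, so 3 days before Monday is Friday.

Friday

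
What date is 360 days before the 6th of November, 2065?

the 11th of November, 2064

Count 360 days before November 6, 2065:
November 2064: 30 − 11 = 19 days remain.
Then 11 full months totalling 335 days.
November 1–6, 2065: 6 days.
Total: 19 + 335 + 6 = 360 days.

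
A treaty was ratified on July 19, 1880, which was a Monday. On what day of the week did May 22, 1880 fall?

Saturday

Count forward from the earlier date (May 22, 1880) to the later (July 19, 1880):
May 1880: 31 − 22 = 9 days remain.
Then June (30): 30 days.
July 1–19, 1880: 19 days.
Total: 9 + 30 + 19 = 58 days.
58 mod 7 = 2, so 2 days before Monday is Saturday.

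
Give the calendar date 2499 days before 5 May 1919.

1 July 1912

Count 2499 days before May 5, 1919:
Day-of-year of July 1, 1912: 183.
Day-of-year of May 5, 1919: 125.
1912 has 366 days, so 366 − 183 = 183 days remain in 1912.
Full years: 1913: 365; 1914: 365; 1915: 365; 1916: 366; 1917: 365; 1918: 365. Sum = 2191.
Total: 183 + 2191 + 125 = 2499 days.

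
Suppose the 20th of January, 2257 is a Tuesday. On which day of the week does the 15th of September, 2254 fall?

Friday

Count forward from the earlier date (September 15, 2254) to the later (January 20, 2257):
Day-of-year of September 15, 2254: 258.
Day-of-year of January 20, 2257: 20.
2254 has 365 days, so 365 − 258 = 107 days remain in 2254.
Full years: 2255: 365; 2256: 366. Sum = 731.
Total: 107 + 731 + 20 = 858 days.
858 mod 7 = 4, so 4 days before Tuesday is Friday.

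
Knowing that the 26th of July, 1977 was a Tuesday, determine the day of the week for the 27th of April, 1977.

Count forward from the earlier date (April 27, 1977) to the later (July 26, 1977):
April 1977: 30 − 27 = 3 days remain.
Then May (31), June (30): 31 + 30 = 61 days.
July 1–26, 1977: 26 days.
Total: 3 + 61 + 26 = 90 days.
90 mod 7 = 6, so 6 days before Tuesday is Wednesday.

Wednesday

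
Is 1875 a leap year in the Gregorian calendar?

1875 is not a leap year.

No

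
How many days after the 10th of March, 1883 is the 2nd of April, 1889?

Day-of-year of March 10, 1883: 69.
Day-of-year of April 2, 1889: 92.
1883 has 365 days, so 365 − 69 = 296 days remain in 1883.
Full years: 1884: 366; 1885: 365; 1886: 365; 1887: 365; 1888: 366. Sum = 1827.
Total: 296 + 1827 + 92 = 2215 days.

2215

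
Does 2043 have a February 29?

No

2043 is not a leap year.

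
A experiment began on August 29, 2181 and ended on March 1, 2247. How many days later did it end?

23924

Day-of-year of August 29, 2181: 241.
Day-of-year of March 1, 2247: 60.
2181 has 365 days, so 365 − 241 = 124 days remain in 2181.
Full years 2182–2246: 50 common + 15 leap = 50×365 + 15×366 = 23740 days.
Total: 124 + 23740 + 60 = 23924 days.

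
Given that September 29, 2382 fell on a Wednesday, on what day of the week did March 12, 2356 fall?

Count forward from the earlier date (March 12, 2356) to the later (September 29, 2382):
From March 12, 2356 to March 12, 2382: 26 years, of which 6 contain a Feb 29 — 20×365 + 6×366 = 9496 days.
March 2382: 31 − 12 = 19 days remain.
Then April (30), May (31), June (30), July (31), August (31): 30 + 31 + 30 + 31 + 31 = 153 days.
September 1–29, 2382: 29 days.
Residual: 201 days.
Total: 9697 days.
9697 mod 7 = 2, so 2 days before Wednesday is Monday.

Monday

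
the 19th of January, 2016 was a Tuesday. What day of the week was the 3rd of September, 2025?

Wednesday

From January 19, 2016 to January 19, 2025: 9 years, of which 3 contain a Feb 29 — 6×365 + 3×366 = 3288 days.
January 2025: 31 − 19 = 12 days remain.
Then February 2025 (28), March (31), April (30), May (31), June (30), July (31), August (31): 28 + 31 + 30 + 31 + 30 + 31 + 31 = 212 days.
September 1–3, 2025: 3 days.
Residual: 227 days.
Total: 3515 days.
3515 mod 7 = 1, so 1 day after Tuesday is Wednesday.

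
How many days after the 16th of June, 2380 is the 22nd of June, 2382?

June 16, 2380 → June 16, 2381: 365 days.
June 16, 2381 → June 16, 2382: 365 days.
Within June 2382: 22 − 16 = 6 days.
Total: 736 days.

736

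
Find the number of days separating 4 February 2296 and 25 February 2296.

Within February 2296: 25 − 4 = 21 days.

21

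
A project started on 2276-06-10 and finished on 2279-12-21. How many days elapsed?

June 10, 2276 → June 10, 2277: 365 days.
June 10, 2277 → June 10, 2278: 365 days.
June 10, 2278 → June 10, 2279: 365 days.
June 2279: 30 − 10 = 20 days remain.
Then July (31), August (31), September (30), October (31), November (30): 31 + 31 + 30 + 31 + 30 = 153 days.
December 1–21, 2279: 21 days.
Residual: 194 days.
Total: 1289 days.

1289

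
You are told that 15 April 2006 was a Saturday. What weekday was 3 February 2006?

Friday

Count forward from the earlier date (February 3, 2006) to the later (April 15, 2006):
February 2006: 28 − 3 = 25 days remain (2006 is not a leap year, so February has 28 days).
Then March (31): 31 days.
April 1–15, 2006: 15 days.
Total: 25 + 31 + 15 = 71 days.
71 mod 7 = 1, so 1 day before Saturday is Friday.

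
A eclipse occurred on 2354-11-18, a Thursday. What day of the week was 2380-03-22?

Day-of-year of November 18, 2354: 322.
Day-of-year of March 22, 2380: 82.
2354 has 365 days, so 365 − 322 = 43 days remain in 2354.
Full years 2355–2379: 19 common + 6 leap = 19×365 + 6×366 = 9131 days.
Total: 43 + 9131 + 82 = 9256 days.
9256 mod 7 = 2, so 2 days after Thursday is Saturday.

Saturday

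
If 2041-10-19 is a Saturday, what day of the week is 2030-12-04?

Count forward from the earlier date (December 4, 2030) to the later (October 19, 2041):
Day-of-year of December 4, 2030: 338.
Day-of-year of October 19, 2041: 292.
2030 has 365 days, so 365 − 338 = 27 days remain in 2030.
Full years 2031–2040: 7 common + 3 leap = 7×365 + 3×366 = 3653 days.
Total: 27 + 3653 + 292 = 3972 days.
3972 mod 7 = 3, so 3 days before Saturday is Wednesday.

Wednesday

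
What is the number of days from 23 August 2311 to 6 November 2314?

August 23, 2311 → August 23, 2312: 366 days (2312 is a leap year).
August 23, 2312 → August 23, 2313: 365 days.
August 23, 2313 → August 23, 2314: 365 days.
August 2314: 31 − 23 = 8 days remain.
Then September (30), October (31): 30 + 31 = 61 days.
November 1–6, 2314: 6 days.
Residual: 75 days.
Total: 1171 days.

1171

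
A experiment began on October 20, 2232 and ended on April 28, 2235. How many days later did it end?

920

October 20, 2232 → October 20, 2233: 365 days.
October 20, 2233 → October 20, 2234: 365 days.
October 2234: 31 − 20 = 11 days remain.
Then November (30), December (31), January (31), February 2235 (28), March (31): 30 + 31 + 31 + 28 + 31 = 151 days.
April 1–28, 2235: 28 days.
Residual: 190 days.
Total: 920 days.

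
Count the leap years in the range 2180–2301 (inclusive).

29

Years divisible by 4: 2180, 2184, …, 2300 — 31 in all.
Of these, 2200, 2300 are divisible by 100 but not 400, so not leap.
Leap years: 31 − 2 = 29.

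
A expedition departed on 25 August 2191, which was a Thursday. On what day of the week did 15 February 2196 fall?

Day-of-year of August 25, 2191: 237.
Day-of-year of February 15, 2196: 46.
2191 has 365 days, so 365 − 237 = 128 days remain in 2191.
Full years: 2192: 366; 2193: 365; 2194: 365; 2195: 365. Sum = 1461.
Total: 128 + 1461 + 46 = 1635 days.
1635 mod 7 = 4, so 4 days after Thursday is Monday.

Monday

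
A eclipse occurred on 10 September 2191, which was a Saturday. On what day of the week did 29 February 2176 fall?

Thursday

Count forward from the earlier date (February 29, 2176) to the later (September 10, 2191):
February 2176: 29 − 29 = 0 days remain (2176 is a leap year, so February has 29 days).
Then 186 full months totalling 5662 days.
September 1–10, 2191: 10 days.
Residual: 5672 days.
Total: 5672 days.
5672 mod 7 = 2, so 2 days before Saturday is Thursday.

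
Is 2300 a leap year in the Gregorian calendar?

No

2300 is not a leap year (divisible by 100 but not 400).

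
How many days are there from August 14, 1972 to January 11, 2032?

From August 14, 1972 to August 14, 2031: 59 years, of which 14 contain a Feb 29 — 45×365 + 14×366 = 21549 days.
(2000 is a leap year (divisible by 400).)
August 2031: 31 − 14 = 17 days remain.
Then September (30), October (31), November (30), December (31): 30 + 31 + 30 + 31 = 122 days.
January 1–11, 2032: 11 days.
Residual: 150 days.
Total: 21699 days.

21699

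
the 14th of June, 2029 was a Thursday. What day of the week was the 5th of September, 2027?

Sunday

Count forward from the earlier date (September 5, 2027) to the later (June 14, 2029):
September 2027: 30 − 5 = 25 days remain.
Then 20 full months totalling 609 days.
June 1–14, 2029: 14 days.
Total: 25 + 609 + 14 = 648 days.
648 mod 7 = 4, so 4 days before Thursday is Sunday.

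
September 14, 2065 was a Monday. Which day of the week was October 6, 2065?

Tuesday

September 2065: 30 − 14 = 16 days remain.
October 1–6, 2065: 6 days.
Total: 16 + 6 = 22 days.
22 mod 7 = 1, so 1 day after Monday is Tuesday.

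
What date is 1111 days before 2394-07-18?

2391-07-03

Count 1111 days before July 18, 2394:
July 3, 2391 → July 3, 2392: 366 days (2392 is a leap year).
July 3, 2392 → July 3, 2393: 365 days.
July 3, 2393 → July 3, 2394: 365 days.
Within July 2394: 18 − 3 = 15 days.
Total: 1111 days.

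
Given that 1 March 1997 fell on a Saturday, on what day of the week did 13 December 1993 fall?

Count forward from the earlier date (December 13, 1993) to the later (March 1, 1997):
Day-of-year of December 13, 1993: 347.
Day-of-year of March 1, 1997: 60.
1993 has 365 days, so 365 − 347 = 18 days remain in 1993.
Full years: 1994: 365; 1995: 365; 1996: 366. Sum = 1096.
Total: 18 + 1096 + 60 = 1174 days.
1174 mod 7 = 5, so 5 days before Saturday is Monday.

Monday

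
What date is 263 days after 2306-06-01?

2307-02-19

Count 263 days after June 1, 2306:
June 2306: 30 − 1 = 29 days remain.
Then July (31), August (31), September (30), October (31), November (30), December (31), January (31): 31 + 31 + 30 + 31 + 30 + 31 + 31 = 215 days.
February 1–19, 2307: 19 days (2307 is not a leap year).
Residual: 263 days.
Total: 263 days.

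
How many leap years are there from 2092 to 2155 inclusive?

15

Years divisible by 4: 2092, 2096, …, 2152 — 16 in all.
Of these, 2100 is divisible by 100 but not 400, so not leap.
Leap years: 16 − 1 = 15.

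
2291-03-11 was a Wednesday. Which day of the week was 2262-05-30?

Friday

Count forward from the earlier date (May 30, 2262) to the later (March 11, 2291):
Day-of-year of May 30, 2262: 150.
Day-of-year of March 11, 2291: 70.
2262 has 365 days, so 365 − 150 = 215 days remain in 2262.
Full years 2263–2290: 21 common + 7 leap = 21×365 + 7×366 = 10227 days.
Total: 215 + 10227 + 70 = 10512 days.
10512 mod 7 = 5, so 5 days before Wednesday is Friday.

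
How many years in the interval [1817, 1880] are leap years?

16

Years divisible by 4: 1820, 1824, …, 1880 — 16 in all.
No century exceptions apply. Count: 16.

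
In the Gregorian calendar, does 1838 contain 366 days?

No

1838 is not a leap year.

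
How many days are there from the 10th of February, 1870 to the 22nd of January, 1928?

21164

Day-of-year of February 10, 1870: 41.
Day-of-year of January 22, 1928: 22.
1870 has 365 days, so 365 − 41 = 324 days remain in 1870.
Full years 1871–1927: 44 common + 13 leap = 44×365 + 13×366 = 20818 days.
Total: 324 + 20818 + 22 = 21164 days.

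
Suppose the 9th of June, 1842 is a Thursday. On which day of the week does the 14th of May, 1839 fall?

Count forward from the earlier date (May 14, 1839) to the later (June 9, 1842):
May 14, 1839 → May 14, 1840: 366 days (1840 is a leap year).
May 14, 1840 → May 14, 1841: 365 days.
May 14, 1841 → May 14, 1842: 365 days.
May 1842: 31 − 14 = 17 days remain.
June 1–9, 1842: 9 days.
Residual: 26 days.
Total: 1122 days.
1122 mod 7 = 2, so 2 days before Thursday is Tuesday.

Tuesday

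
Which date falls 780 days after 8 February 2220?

29 March 2222

Count 780 days after February 8, 2220:
Day-of-year of February 8, 2220: 39.
Day-of-year of March 29, 2222: 88.
2220 has 366 days, so 366 − 39 = 327 days remain in 2220.
Full years: 2221: 365. Sum = 365.
Total: 327 + 365 + 88 = 780 days.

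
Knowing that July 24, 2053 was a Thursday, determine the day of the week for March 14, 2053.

Count forward from the earlier date (March 14, 2053) to the later (July 24, 2053):
March 2053: 31 − 14 = 17 days remain.
Then April (30), May (31), June (30): 30 + 31 + 30 = 91 days.
July 1–24, 2053: 24 days.
Total: 17 + 91 + 24 = 132 days.
132 mod 7 = 6, so 6 days before Thursday is Friday.

Friday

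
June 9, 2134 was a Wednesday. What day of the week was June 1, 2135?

Wednesday

Day-of-year of June 9, 2134: 160.
Day-of-year of June 1, 2135: 152.
2134 has 365 days, so 365 − 160 = 205 days remain in 2134.
Total: 205 + 152 = 357 days.
357 is a multiple of 7, so June 1, 2135 falls on the same weekday: Wednesday.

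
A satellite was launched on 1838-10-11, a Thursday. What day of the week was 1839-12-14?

Saturday

October 1838: 31 − 11 = 20 days remain.
Then 13 full months totalling 395 days.
December 1–14, 1839: 14 days.
Total: 20 + 395 + 14 = 429 days.
429 mod 7 = 2, so 2 days after Thursday is Saturday.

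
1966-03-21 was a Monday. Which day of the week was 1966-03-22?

Within March 1966: 22 − 21 = 1 day.
1 mod 7 = 1, so 1 day after Monday is Tuesday.

Tuesday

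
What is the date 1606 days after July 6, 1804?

November 28, 1808

Count 1606 days after July 6, 1804:
July 6, 1804 → July 6, 1805: 365 days.
July 6, 1805 → July 6, 1806: 365 days.
July 6, 1806 → July 6, 1807: 365 days.
July 6, 1807 → July 6, 1808: 366 days (1808 is a leap year).
July 1808: 31 − 6 = 25 days remain.
Then August (31), September (30), October (31): 31 + 30 + 31 = 92 days.
November 1–28, 1808: 28 days.
Residual: 145 days.
Total: 1606 days.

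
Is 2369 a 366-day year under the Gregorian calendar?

2369 is not a leap year.

No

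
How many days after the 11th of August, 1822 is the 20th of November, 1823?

August 11, 1822 → August 11, 1823: 365 days.
August 1823: 31 − 11 = 20 days remain.
Then September (30), October (31): 30 + 31 = 61 days.
November 1–20, 1823: 20 days.
Residual: 101 days.
Total: 466 days.

466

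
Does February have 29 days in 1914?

1914 is not a leap year.

No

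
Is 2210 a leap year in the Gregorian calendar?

2210 is not a leap year.

No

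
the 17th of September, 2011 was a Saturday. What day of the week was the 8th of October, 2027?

From September 17, 2011 to September 17, 2027: 16 years, of which 4 contain a Feb 29 — 12×365 + 4×366 = 5844 days.
September 2027: 30 − 17 = 13 days remain.
October 1–8, 2027: 8 days.
Residual: 21 days.
Total: 5865 days.
5865 mod 7 = 6, so 6 days after Saturday is Friday.

Friday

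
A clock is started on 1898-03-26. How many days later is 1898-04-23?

28

March 1898: 31 − 26 = 5 days remain.
April 1–23, 1898: 23 days.
Total: 5 + 23 = 28 days.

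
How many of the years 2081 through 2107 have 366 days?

5

Years divisible by 4 in [2081, 2107]: 2084, 2088, 2092, 2096, 2100, 2104.
Of these, 2100 is divisible by 100 but not 400, so not leap.
Leap years: 6 − 1 = 5.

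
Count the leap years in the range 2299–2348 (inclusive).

Years divisible by 4: 2300, 2304, …, 2348 — 13 in all.
Of these, 2300 is divisible by 100 but not 400, so not leap.
Leap years: 13 − 1 = 12.

12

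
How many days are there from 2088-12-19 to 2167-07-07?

From December 19, 2088 to December 19, 2166: 78 years, of which 18 contain a Feb 29 — 60×365 + 18×366 = 28488 days.
(2100 is not a leap year (divisible by 100 but not 400).)
December 2166: 31 − 19 = 12 days remain.
Then January (31), February 2167 (28), March (31), April (30), May (31), June (30): 31 + 28 + 31 + 30 + 31 + 30 = 181 days.
July 1–7, 2167: 7 days.
Residual: 200 days.
Total: 28688 days.

28688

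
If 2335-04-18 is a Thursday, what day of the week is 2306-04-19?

Thursday

Count forward from the earlier date (April 19, 2306) to the later (April 18, 2335):
Day-of-year of April 19, 2306: 109.
Day-of-year of April 18, 2335: 108.
2306 has 365 days, so 365 − 109 = 256 days remain in 2306.
Full years 2307–2334: 21 common + 7 leap = 21×365 + 7×366 = 10227 days.
Total: 256 + 10227 + 108 = 10591 days.
10591 is a multiple of 7, so 2306-04-19 falls on the same weekday: Thursday.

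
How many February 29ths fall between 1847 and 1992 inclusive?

Years divisible by 4: 1848, 1852, …, 1992 — 37 in all.
Of these, 1900 is divisible by 100 but not 400, so not leap.
Leap years: 37 − 1 = 36.

36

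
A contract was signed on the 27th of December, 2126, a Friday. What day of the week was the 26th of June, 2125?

Count forward from the earlier date (June 26, 2125) to the later (December 27, 2126):
Day-of-year of June 26, 2125: 177.
Day-of-year of December 27, 2126: 361.
2125 has 365 days, so 365 − 177 = 188 days remain in 2125.
Total: 188 + 361 = 549 days.
549 mod 7 = 3, so 3 days before Friday is Tuesday.

Tuesday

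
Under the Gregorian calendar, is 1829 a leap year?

No

1829 is not a leap year.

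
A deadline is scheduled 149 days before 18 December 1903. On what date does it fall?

22 July 1903

Count 149 days before December 18, 1903:
July 1903: 31 − 22 = 9 days remain.
Then August (31), September (30), October (31), November (30): 31 + 30 + 31 + 30 = 122 days.
December 1–18, 1903: 18 days.
Total: 9 + 122 + 18 = 149 days.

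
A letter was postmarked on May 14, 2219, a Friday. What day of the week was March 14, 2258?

From May 14, 2219 to May 14, 2257: 38 years, of which 10 contain a Feb 29 — 28×365 + 10×366 = 13880 days.
May 2257: 31 − 14 = 17 days remain.
Then 9 full months totalling 273 days.
March 1–14, 2258: 14 days.
Residual: 304 days.
Total: 14184 days.
14184 mod 7 = 2, so 2 days after Friday is Sunday.

Sunday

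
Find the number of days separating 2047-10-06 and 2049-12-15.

801

Day-of-year of October 6, 2047: 279.
Day-of-year of December 15, 2049: 349.
2047 has 365 days, so 365 − 279 = 86 days remain in 2047.
Full years: 2048: 366. Sum = 366.
Total: 86 + 366 + 349 = 801 days.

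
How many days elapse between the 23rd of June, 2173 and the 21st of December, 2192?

From June 23, 2173 to June 23, 2192: 19 years, of which 5 contain a Feb 29 — 14×365 + 5×366 = 6940 days.
June 2192: 30 − 23 = 7 days remain.
Then July (31), August (31), September (30), October (31), November (30): 31 + 31 + 30 + 31 + 30 = 153 days.
December 1–21, 2192: 21 days.
Residual: 181 days.
Total: 7121 days.

7121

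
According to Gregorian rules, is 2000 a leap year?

Yes

2000 is a leap year (divisible by 400).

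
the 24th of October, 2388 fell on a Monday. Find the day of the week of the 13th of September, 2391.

October 24, 2388 → October 24, 2389: 365 days.
October 24, 2389 → October 24, 2390: 365 days.
October 2390: 31 − 24 = 7 days remain.
Then 10 full months totalling 304 days.
September 1–13, 2391: 13 days.
Residual: 324 days.
Total: 1054 days.
1054 mod 7 = 4, so 4 days after Monday is Friday.

Friday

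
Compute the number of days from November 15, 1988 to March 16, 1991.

851

November 15, 1988 → November 15, 1989: 365 days.
November 15, 1989 → November 15, 1990: 365 days.
November 1990: 30 − 15 = 15 days remain.
Then December (31), January (31), February 1991 (28): 31 + 31 + 28 = 90 days.
March 1–16, 1991: 16 days.
Residual: 121 days.
Total: 851 days.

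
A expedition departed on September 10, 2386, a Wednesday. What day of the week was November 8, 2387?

Sunday

Day-of-year of September 10, 2386: 253.
Day-of-year of November 8, 2387: 312.
2386 has 365 days, so 365 − 253 = 112 days remain in 2386.
Total: 112 + 312 = 424 days.
424 mod 7 = 4, so 4 days after Wednesday is Sunday.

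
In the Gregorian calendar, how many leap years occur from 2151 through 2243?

22

Years divisible by 4: 2152, 2156, …, 2240 — 23 in all.
Of these, 2200 is divisible by 100 but not 400, so not leap.
Leap years: 23 − 1 = 22.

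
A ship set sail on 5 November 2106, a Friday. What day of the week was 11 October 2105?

Sunday

Count forward from the earlier date (October 11, 2105) to the later (November 5, 2106):
Day-of-year of October 11, 2105: 284.
Day-of-year of November 5, 2106: 309.
2105 has 365 days, so 365 − 284 = 81 days remain in 2105.
Total: 81 + 309 = 390 days.
390 mod 7 = 5, so 5 days before Friday is Sunday.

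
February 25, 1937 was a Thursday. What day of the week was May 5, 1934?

Saturday

Count forward from the earlier date (May 5, 1934) to the later (February 25, 1937):
May 5, 1934 → May 5, 1935: 365 days.
May 5, 1935 → May 5, 1936: 366 days (1936 is a leap year).
May 1936: 31 − 5 = 26 days remain.
Then June (30), July (31), August (31), September (30), October (31), November (30), December (31), January (31): 30 + 31 + 31 + 30 + 31 + 30 + 31 + 31 = 245 days.
February 1–25, 1937: 25 days (1937 is not a leap year).
Residual: 296 days.
Total: 1027 days.
1027 mod 7 = 5, so 5 days before Thursday is Saturday.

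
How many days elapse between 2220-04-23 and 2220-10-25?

185

April 2220: 30 − 23 = 7 days remain.
Then May (31), June (30), July (31), August (31), September (30): 31 + 30 + 31 + 31 + 30 = 153 days.
October 1–25, 2220: 25 days.
Total: 7 + 153 + 25 = 185 days.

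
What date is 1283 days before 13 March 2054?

7 September 2050

Count 1283 days before March 13, 2054:
September 7, 2050 → September 7, 2051: 365 days.
September 7, 2051 → September 7, 2052: 366 days (2052 is a leap year).
September 7, 2052 → September 7, 2053: 365 days.
September 2053: 30 − 7 = 23 days remain.
Then October (31), November (30), December (31), January (31), February 2054 (28): 31 + 30 + 31 + 31 + 28 = 151 days.
March 1–13, 2054: 13 days.
Residual: 187 days.
Total: 1283 days.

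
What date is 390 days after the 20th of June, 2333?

the 15th of July, 2334

Count 390 days after June 20, 2333:
June 20, 2333 → June 20, 2334: 365 days.
June 2334: 30 − 20 = 10 days remain.
July 1–15, 2334: 15 days.
Residual: 25 days.
Total: 390 days.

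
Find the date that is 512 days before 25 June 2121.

30 January 2120

Count 512 days before June 25, 2121:
Day-of-year of January 30, 2120: 30.
Day-of-year of June 25, 2121: 176.
2120 has 366 days, so 366 − 30 = 336 days remain in 2120.
Total: 336 + 176 = 512 days.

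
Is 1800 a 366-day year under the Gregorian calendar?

1800 is not a leap year (divisible by 100 but not 400).

No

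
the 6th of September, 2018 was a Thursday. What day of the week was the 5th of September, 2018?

Count forward from the earlier date (September 5, 2018) to the later (September 6, 2018):
Within September 2018: 6 − 5 = 1 day.
1 mod 7 = 1, so 1 day before Thursday is Wednesday.

Wednesday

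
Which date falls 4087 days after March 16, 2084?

May 25, 2095

Count 4087 days after March 16, 2084:
From March 16, 2084 to March 16, 2095: 11 years, of which 2 contain a Feb 29 — 9×365 + 2×366 = 4017 days.
March 2095: 31 − 16 = 15 days remain.
Then April (30): 30 days.
May 1–25, 2095: 25 days.
Residual: 70 days.
Total: 4087 days.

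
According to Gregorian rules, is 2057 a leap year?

No

2057 is not a leap year.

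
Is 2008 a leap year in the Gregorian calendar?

2008 is a leap year.

Yes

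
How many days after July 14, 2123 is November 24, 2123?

July 2123: 31 − 14 = 17 days remain.
Then August (31), September (30), October (31): 31 + 30 + 31 = 92 days.
November 1–24, 2123: 24 days.
Total: 17 + 92 + 24 = 133 days.

133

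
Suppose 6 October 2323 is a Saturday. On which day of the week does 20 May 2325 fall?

Wednesday

October 6, 2323 → October 6, 2324: 366 days (2324 is a leap year).
October 2324: 31 − 6 = 25 days remain.
Then November (30), December (31), January (31), February 2325 (28), March (31), April (30): 30 + 31 + 31 + 28 + 31 + 30 = 181 days.
May 1–20, 2325: 20 days.
Residual: 226 days.
Total: 592 days.
592 mod 7 = 4, so 4 days after Saturday is Wednesday.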